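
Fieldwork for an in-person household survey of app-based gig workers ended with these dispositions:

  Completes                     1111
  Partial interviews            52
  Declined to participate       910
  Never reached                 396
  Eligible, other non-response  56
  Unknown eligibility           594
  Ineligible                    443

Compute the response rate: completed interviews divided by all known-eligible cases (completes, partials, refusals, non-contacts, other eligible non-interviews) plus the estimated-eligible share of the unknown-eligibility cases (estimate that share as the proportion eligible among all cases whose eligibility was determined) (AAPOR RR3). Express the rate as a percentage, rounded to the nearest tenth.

Numerator: 1111
Known eligible: 1111 + 52 + 910 + 396 + 56 = 2525
e = 2525 / (2525 + 443) = 2525 / 2968 = 0.8507
Estimated eligible among unknowns: 0.8507 × 594 = 505.32
Base: 2525 + 505.32 = 3030.32
RR3 = 1111 / 3030.32 = 0.3666

36.7%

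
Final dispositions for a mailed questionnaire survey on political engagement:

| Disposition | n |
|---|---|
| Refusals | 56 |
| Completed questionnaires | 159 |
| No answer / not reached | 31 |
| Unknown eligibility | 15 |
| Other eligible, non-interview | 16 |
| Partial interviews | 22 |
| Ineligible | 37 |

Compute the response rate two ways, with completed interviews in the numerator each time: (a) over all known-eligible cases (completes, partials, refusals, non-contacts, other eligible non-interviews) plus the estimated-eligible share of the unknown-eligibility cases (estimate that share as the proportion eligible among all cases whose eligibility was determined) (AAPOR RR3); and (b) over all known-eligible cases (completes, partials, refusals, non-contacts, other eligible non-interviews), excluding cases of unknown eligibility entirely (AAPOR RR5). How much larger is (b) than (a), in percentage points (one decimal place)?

2.5

Num → 159
Known eligible → 159 + 22 + 56 + 31 + 16 = 284
e = 284 / (284 + 37) = 284 / 321 = 0.8847
Eligible share of unknowns → 0.8847 × 15 = 13.27
Base → 284 + 13.27 = 297.27
RR3 = 159 / 297.27 = 0.5349
Base → 159 + 22 + 56 + 31 + 16 = 284
RR5 = 159 / 284 = 0.5599
Difference = 55.99 − 53.49 = 2.50 percentage points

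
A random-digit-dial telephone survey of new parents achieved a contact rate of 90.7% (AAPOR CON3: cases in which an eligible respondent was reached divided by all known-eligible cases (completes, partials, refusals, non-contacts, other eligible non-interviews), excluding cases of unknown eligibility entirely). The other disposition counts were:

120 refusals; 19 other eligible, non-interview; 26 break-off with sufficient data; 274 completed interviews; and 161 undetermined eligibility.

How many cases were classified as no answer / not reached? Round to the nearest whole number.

Top: 274 + 26 + 120 + 19 = 439
CON3 = 439 / D = 0.907
D = 439 / 0.907 = 484.0
Remaining denominator categories sum to 439
no answer / not reached = 484.0 − 439 ≈ 45

45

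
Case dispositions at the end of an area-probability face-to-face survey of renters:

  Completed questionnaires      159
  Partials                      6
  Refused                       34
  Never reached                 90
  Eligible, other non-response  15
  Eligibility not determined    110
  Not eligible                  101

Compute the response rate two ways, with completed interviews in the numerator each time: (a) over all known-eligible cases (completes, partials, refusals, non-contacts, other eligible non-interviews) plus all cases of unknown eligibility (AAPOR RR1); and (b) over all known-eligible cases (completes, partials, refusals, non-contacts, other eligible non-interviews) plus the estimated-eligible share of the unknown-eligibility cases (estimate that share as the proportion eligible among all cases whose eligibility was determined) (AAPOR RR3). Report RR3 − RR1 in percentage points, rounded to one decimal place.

Numerator → 159
Base → 159 + 6 + 34 + 90 + 15 + 110 = 414
RR1 = 159 / 414 = 0.3841
Known eligible → 159 + 6 + 34 + 90 + 15 = 304
e = 304 / (304 + 101) = 304 / 405 = 0.7506
Estimated eligible among unknowns → 0.7506 × 110 = 82.57
Base → 304 + 82.57 = 386.57
RR3 = 159 / 386.57 = 0.4113
Difference = 41.13 − 38.41 = 2.72 percentage points

2.7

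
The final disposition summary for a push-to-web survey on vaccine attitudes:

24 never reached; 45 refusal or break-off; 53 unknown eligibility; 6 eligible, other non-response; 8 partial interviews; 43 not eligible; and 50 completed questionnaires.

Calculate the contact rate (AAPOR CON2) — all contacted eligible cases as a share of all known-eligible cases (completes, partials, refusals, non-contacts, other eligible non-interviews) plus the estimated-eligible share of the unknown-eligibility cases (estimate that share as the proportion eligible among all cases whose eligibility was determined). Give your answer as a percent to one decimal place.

63.0%

Numerator: 50 + 8 + 45 + 6 = 109
Determined eligible: 50 + 8 + 45 + 24 + 6 = 133
e = 133 / (133 + 43) = 133 / 176 = 0.7557
e × U: 0.7557 × 53 = 40.05
Denominator: 133 + 40.05 = 173.05
CON2 = 109 / 173.05 = 0.6299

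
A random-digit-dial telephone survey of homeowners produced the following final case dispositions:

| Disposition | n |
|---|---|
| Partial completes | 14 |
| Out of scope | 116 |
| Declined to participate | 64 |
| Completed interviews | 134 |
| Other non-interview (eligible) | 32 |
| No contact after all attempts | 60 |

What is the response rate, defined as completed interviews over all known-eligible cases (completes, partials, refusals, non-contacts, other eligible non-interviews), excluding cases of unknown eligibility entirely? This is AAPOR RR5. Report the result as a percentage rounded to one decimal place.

Numerator → 134
Denominator → 134 + 14 + 64 + 60 + 32 = 304
RR5 = 134 / 304 = 0.4408

44.1%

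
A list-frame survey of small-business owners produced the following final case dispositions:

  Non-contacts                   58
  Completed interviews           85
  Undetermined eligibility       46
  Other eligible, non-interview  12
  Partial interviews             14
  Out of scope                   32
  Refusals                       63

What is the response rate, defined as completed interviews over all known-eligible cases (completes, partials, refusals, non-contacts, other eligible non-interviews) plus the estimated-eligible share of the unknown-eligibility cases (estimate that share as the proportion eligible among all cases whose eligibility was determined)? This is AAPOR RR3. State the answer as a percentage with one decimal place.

31.2%

Num = 85
Known eligible = 85 + 14 + 63 + 58 + 12 = 232
e = 232 / (232 + 32) = 232 / 264 = 0.8788
e × U = 0.8788 × 46 = 40.42
Denominator = 232 + 40.42 = 272.42
RR3 = 85 / 272.42 = 0.3120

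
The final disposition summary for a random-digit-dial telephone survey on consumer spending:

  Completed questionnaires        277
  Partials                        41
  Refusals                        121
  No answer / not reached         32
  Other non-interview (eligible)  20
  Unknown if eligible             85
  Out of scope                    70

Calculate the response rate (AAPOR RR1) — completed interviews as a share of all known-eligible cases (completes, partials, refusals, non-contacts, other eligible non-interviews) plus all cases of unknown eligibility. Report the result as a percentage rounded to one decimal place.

48.1%

Num: 277
Base: 277 + 41 + 121 + 32 + 20 + 85 = 576
RR1 = 277 / 576 = 0.4809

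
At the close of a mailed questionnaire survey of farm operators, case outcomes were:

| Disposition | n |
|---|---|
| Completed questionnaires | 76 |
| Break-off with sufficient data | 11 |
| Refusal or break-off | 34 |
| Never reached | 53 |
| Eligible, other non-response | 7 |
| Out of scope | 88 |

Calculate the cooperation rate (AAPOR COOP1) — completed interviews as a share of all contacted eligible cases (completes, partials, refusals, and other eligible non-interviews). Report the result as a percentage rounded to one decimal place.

Num → 76
Base → 76 + 11 + 34 + 7 = 128
COOP1 = 76 / 128 = 0.5938

59.4%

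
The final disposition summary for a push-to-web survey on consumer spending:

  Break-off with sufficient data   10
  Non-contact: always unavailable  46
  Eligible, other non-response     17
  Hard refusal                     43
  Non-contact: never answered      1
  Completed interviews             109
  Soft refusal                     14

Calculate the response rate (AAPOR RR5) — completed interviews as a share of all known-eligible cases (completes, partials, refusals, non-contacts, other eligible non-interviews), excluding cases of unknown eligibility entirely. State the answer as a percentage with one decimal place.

Declined to participate = 43 + 14 = 57
No answer / not reached = 1 + 46 = 47
Numerator = 109
Base = 109 + 10 + 57 + 47 + 17 = 240
RR5 = 109 / 240 = 0.4542

45.4%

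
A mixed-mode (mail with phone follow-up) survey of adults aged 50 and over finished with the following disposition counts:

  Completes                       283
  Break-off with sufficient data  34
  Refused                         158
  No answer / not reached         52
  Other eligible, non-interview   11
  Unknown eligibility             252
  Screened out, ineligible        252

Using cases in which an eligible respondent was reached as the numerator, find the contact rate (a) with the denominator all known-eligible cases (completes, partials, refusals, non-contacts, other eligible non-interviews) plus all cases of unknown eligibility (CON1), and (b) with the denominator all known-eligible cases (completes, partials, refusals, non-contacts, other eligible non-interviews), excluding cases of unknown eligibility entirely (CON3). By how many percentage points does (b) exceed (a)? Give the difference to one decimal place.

28.8

Top = 283 + 34 + 158 + 11 = 486
Base = 283 + 34 + 158 + 52 + 11 + 252 = 790
CON1 = 486 / 790 = 0.6152
Base = 283 + 34 + 158 + 52 + 11 = 538
CON3 = 486 / 538 = 0.9033
Difference = 90.33 − 61.52 = 28.81 percentage points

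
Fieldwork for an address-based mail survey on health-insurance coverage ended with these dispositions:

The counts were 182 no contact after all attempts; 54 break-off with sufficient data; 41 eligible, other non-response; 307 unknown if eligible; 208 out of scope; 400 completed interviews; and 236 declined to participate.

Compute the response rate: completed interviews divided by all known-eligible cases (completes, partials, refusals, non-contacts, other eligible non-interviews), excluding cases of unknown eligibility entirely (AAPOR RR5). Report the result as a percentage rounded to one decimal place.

43.8%

Top: 400
Denom: 400 + 54 + 236 + 182 + 41 = 913
RR5 = 400 / 913 = 0.4381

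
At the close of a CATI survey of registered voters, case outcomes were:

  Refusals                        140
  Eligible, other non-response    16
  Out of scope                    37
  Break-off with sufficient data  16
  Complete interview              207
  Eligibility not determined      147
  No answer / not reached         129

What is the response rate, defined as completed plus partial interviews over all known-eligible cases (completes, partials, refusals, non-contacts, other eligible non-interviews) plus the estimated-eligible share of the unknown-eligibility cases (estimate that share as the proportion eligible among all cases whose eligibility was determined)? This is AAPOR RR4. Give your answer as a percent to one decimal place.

34.6%

Numerator → 207 + 16 = 223
Known eligible → 207 + 16 + 140 + 129 + 16 = 508
e = 508 / (508 + 37) = 508 / 545 = 0.9321
Estimated eligible among unknowns → 0.9321 × 147 = 137.02
Denominator → 508 + 137.02 = 645.02
RR4 = 223 / 645.02 = 0.3457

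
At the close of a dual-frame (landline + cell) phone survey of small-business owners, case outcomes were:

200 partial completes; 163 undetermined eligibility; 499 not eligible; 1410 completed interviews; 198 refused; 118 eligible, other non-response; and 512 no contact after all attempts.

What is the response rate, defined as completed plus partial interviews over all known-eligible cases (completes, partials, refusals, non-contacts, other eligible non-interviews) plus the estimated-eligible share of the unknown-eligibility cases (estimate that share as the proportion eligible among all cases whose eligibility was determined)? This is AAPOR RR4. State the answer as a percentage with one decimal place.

Top → 1410 + 200 = 1610
Eligible (known) → 1410 + 200 + 198 + 512 + 118 = 2438
e = 2438 / (2438 + 499) = 2438 / 2937 = 0.8301
Eligible share of unknowns → 0.8301 × 163 = 135.31
Denominator → 2438 + 135.31 = 2573.31
RR4 = 1610 / 2573.31 = 0.6257

62.6%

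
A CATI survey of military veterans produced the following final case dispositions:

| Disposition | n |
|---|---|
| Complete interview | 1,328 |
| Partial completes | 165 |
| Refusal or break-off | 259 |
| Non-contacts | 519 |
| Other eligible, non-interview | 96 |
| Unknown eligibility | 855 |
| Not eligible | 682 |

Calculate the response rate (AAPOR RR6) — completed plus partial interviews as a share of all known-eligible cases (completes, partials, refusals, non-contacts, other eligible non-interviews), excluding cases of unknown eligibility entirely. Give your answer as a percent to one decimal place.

63.1%

Top = 1328 + 165 = 1493
Denominator = 1328 + 165 + 259 + 519 + 96 = 2367
RR6 = 1493 / 2367 = 0.6308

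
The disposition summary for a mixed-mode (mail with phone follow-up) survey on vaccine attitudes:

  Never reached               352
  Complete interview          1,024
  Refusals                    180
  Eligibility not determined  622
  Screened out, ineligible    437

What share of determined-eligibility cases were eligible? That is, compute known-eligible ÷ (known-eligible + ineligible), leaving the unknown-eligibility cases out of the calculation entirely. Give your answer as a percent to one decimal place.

Known eligible → 1024 + 180 + 352 = 1556
e = 1556 / (1556 + 437) = 1556 / 1993 = 0.7807

78.1%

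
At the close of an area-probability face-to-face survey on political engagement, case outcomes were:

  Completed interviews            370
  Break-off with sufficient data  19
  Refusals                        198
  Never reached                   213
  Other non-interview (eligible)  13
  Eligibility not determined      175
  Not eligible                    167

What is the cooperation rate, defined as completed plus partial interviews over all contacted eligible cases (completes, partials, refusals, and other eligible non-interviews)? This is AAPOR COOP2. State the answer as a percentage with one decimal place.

Top → 370 + 19 = 389
Base → 370 + 19 + 198 + 13 = 600
COOP2 = 389 / 600 = 0.6483

64.8%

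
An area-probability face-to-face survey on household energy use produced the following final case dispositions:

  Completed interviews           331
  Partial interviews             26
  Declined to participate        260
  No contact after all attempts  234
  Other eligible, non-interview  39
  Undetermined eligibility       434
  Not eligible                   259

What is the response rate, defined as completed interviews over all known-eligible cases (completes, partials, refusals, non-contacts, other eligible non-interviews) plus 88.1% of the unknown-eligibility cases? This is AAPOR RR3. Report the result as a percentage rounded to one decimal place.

Top = 331
Known eligible = 331 + 26 + 260 + 234 + 39 = 890
Estimated eligible among unknowns = 0.8810 × 434 = 382.35
Base = 890 + 382.35 = 1272.35
RR3 = 331 / 1272.35 = 0.2601

26.0%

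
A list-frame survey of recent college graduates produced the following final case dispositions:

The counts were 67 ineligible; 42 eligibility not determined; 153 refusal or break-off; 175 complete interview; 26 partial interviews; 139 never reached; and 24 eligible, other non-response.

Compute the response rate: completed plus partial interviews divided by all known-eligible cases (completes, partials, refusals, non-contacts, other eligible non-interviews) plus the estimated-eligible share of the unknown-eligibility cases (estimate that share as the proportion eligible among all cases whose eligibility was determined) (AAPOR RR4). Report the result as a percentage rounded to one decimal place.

Top → 175 + 26 = 201
Eligible (known) → 175 + 26 + 153 + 139 + 24 = 517
e = 517 / (517 + 67) = 517 / 584 = 0.8853
Eligible share of unknowns → 0.8853 × 42 = 37.18
Base → 517 + 37.18 = 554.18
RR4 = 201 / 554.18 = 0.3627

36.3%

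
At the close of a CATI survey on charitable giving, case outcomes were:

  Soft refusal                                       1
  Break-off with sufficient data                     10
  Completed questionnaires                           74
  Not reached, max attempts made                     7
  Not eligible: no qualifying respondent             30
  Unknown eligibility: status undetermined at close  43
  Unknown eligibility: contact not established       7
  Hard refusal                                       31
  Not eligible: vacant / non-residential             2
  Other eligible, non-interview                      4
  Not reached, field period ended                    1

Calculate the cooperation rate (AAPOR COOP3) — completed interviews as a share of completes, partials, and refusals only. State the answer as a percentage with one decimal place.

Refused = 31 + 1 = 32
No answer / not reached = 1 + 7 = 8
Unknown eligibility = 7 + 43 = 50
Screened out, ineligible = 30 + 2 = 32
Top → 74
Denom → 74 + 10 + 32 = 116
COOP3 = 74 / 116 = 0.6379

63.8%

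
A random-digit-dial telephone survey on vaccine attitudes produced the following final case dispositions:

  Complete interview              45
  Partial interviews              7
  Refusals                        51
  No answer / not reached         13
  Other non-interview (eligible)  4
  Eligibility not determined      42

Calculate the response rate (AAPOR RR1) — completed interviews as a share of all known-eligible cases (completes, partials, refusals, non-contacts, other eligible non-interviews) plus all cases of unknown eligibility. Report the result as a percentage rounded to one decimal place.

27.8%

Num = 45
Denom = 45 + 7 + 51 + 13 + 4 + 42 = 162
RR1 = 45 / 162 = 0.2778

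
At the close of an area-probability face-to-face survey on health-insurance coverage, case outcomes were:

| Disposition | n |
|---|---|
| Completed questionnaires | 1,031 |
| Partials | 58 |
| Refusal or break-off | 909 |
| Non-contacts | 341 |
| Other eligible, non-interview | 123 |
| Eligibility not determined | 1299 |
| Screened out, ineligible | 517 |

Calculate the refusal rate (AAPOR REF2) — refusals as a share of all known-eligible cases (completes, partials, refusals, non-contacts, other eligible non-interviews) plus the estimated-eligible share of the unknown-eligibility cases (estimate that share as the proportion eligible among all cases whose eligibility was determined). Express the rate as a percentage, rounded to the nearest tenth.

Num = 909
Eligible (known) = 1031 + 58 + 909 + 341 + 123 = 2462
e = 2462 / (2462 + 517) = 2462 / 2979 = 0.8265
Estimated eligible among unknowns = 0.8265 × 1299 = 1073.62
Base = 2462 + 1073.62 = 3535.62
REF2 = 909 / 3535.62 = 0.2571

25.7%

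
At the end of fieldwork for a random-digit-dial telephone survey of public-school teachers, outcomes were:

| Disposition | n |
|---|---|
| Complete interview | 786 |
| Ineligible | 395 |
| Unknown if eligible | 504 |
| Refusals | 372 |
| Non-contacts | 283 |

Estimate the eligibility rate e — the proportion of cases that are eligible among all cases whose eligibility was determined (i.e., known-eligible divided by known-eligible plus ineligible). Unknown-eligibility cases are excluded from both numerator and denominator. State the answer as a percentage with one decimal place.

Eligible (known) → 786 + 372 + 283 = 1441
e = 1441 / (1441 + 395) = 1441 / 1836 = 0.7849

78.5%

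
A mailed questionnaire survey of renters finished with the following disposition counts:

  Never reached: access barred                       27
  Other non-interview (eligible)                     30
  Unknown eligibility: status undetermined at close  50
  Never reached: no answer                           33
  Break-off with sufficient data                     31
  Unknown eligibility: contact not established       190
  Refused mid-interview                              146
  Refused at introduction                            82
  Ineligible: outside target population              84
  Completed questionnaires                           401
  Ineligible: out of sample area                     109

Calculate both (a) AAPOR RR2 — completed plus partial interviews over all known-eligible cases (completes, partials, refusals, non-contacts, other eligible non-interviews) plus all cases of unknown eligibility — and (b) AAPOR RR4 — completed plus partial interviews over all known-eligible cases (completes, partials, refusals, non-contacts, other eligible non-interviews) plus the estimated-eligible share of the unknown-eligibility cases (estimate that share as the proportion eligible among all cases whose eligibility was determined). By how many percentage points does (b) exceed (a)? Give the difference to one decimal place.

Refusal or break-off = 82 + 146 = 228
No answer / not reached = 33 + 27 = 60
Undetermined eligibility = 190 + 50 = 240
Out of scope = 84 + 109 = 193
Top → 401 + 31 = 432
Denom → 401 + 31 + 228 + 60 + 30 + 240 = 990
RR2 = 432 / 990 = 0.4364
Determined eligible → 401 + 31 + 228 + 60 + 30 = 750
e = 750 / (750 + 193) = 750 / 943 = 0.7953
Estimated eligible among unknowns → 0.7953 × 240 = 190.87
Denom → 750 + 190.87 = 940.87
RR4 = 432 / 940.87 = 0.4591
Difference = 45.91 − 43.64 = 2.27 percentage points

2.3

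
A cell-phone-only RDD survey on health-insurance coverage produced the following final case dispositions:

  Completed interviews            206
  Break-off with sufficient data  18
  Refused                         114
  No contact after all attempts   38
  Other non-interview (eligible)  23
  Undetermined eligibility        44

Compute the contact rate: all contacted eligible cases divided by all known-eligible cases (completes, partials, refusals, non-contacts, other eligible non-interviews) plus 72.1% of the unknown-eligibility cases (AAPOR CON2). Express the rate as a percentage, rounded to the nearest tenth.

83.8%

Numerator → 206 + 18 + 114 + 23 = 361
Determined eligible → 206 + 18 + 114 + 38 + 23 = 399
Estimated eligible among unknowns → 0.7210 × 44 = 31.72
Base → 399 + 31.72 = 430.72
CON2 = 361 / 430.72 = 0.8381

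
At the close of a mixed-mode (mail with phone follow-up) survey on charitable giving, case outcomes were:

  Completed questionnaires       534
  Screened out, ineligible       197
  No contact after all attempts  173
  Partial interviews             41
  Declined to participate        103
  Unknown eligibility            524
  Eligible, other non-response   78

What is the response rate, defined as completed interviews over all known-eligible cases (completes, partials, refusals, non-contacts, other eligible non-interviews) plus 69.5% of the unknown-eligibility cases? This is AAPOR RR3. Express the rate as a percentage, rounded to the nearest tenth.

Num → 534
Determined eligible → 534 + 41 + 103 + 173 + 78 = 929
e × U → 0.6950 × 524 = 364.18
Denom → 929 + 364.18 = 1293.18
RR3 = 534 / 1293.18 = 0.4129

41.3%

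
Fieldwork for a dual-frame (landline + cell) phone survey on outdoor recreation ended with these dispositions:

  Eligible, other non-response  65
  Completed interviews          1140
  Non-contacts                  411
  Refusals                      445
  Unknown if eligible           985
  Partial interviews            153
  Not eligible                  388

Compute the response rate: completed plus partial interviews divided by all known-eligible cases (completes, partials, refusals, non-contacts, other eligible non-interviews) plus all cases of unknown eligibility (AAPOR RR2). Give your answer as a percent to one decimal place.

40.4%

Num: 1140 + 153 = 1293
Denom: 1140 + 153 + 445 + 411 + 65 + 985 = 3199
RR2 = 1293 / 3199 = 0.4042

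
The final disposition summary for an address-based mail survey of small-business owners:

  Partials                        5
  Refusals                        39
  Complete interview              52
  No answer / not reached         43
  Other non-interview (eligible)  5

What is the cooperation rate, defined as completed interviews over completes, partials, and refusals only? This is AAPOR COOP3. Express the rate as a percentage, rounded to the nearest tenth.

Numerator = 52
Denom = 52 + 5 + 39 = 96
COOP3 = 52 / 96 = 0.5417

54.2%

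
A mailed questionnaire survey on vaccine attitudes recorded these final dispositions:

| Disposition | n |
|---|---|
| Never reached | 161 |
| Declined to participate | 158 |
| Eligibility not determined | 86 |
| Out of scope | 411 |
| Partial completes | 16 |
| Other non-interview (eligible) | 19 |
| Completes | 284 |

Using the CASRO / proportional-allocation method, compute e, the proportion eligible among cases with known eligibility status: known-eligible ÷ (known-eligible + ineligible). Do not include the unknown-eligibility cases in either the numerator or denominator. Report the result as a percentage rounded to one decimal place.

Known eligible = 284 + 16 + 158 + 161 + 19 = 638
e = 638 / (638 + 411) = 638 / 1049 = 0.6082

60.8%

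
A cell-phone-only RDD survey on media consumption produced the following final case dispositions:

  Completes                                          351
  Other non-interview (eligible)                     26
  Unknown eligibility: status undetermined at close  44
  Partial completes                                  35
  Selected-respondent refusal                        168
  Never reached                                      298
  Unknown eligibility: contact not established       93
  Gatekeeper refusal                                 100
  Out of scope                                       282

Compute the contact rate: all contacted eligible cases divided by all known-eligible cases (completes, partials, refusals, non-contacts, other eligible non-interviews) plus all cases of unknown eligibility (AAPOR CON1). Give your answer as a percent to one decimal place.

Declined to participate = 100 + 168 = 268
Undetermined eligibility = 93 + 44 = 137
Num = 351 + 35 + 268 + 26 = 680
Denominator = 351 + 35 + 268 + 298 + 26 + 137 = 1115
CON1 = 680 / 1115 = 0.6099

61.0%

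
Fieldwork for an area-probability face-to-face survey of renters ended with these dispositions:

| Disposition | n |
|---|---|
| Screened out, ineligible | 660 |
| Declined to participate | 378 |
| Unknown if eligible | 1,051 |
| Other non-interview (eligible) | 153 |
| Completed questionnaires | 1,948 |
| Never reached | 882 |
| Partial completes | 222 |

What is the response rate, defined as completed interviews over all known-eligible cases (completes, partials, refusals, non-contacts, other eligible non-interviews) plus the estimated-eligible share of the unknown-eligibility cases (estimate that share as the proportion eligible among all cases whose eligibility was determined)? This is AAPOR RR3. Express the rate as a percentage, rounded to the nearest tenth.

Num → 1948
Determined eligible → 1948 + 222 + 378 + 882 + 153 = 3583
e = 3583 / (3583 + 660) = 3583 / 4243 = 0.8444
Eligible share of unknowns → 0.8444 × 1051 = 887.46
Base → 3583 + 887.46 = 4470.46
RR3 = 1948 / 4470.46 = 0.4357

43.6%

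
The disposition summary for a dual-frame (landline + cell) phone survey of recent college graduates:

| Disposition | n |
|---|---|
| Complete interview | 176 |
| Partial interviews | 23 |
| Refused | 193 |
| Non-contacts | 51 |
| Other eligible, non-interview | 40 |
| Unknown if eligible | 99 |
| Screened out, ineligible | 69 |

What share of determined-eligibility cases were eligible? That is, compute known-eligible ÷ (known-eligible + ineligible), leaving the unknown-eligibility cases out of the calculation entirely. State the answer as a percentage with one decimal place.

87.5%

Eligible (known) → 176 + 23 + 193 + 51 + 40 = 483
e = 483 / (483 + 69) = 483 / 552 = 0.8750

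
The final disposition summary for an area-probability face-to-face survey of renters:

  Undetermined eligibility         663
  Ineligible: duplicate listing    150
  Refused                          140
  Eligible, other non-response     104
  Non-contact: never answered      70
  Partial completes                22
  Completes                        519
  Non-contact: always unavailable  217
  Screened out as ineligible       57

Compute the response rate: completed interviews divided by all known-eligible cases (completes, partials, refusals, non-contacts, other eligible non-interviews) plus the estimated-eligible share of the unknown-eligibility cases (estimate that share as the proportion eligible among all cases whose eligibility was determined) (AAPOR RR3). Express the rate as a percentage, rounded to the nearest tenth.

Non-contacts = 70 + 217 = 287
Ineligible = 57 + 150 = 207
Top = 519
Eligible (known) = 519 + 22 + 140 + 287 + 104 = 1072
e = 1072 / (1072 + 207) = 1072 / 1279 = 0.8382
Estimated eligible among unknowns = 0.8382 × 663 = 555.73
Denominator = 1072 + 555.73 = 1627.73
RR3 = 519 / 1627.73 = 0.3188

31.9%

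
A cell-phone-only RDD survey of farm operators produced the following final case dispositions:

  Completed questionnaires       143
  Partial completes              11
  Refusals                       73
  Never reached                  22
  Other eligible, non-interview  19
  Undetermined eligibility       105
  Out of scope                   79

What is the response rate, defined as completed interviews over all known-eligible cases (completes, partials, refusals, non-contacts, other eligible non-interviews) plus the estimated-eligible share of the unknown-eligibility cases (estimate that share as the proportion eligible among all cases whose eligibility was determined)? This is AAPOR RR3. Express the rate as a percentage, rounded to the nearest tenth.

41.0%

Top = 143
Determined eligible = 143 + 11 + 73 + 22 + 19 = 268
e = 268 / (268 + 79) = 268 / 347 = 0.7723
e × U = 0.7723 × 105 = 81.09
Denominator = 268 + 81.09 = 349.09
RR3 = 143 / 349.09 = 0.4096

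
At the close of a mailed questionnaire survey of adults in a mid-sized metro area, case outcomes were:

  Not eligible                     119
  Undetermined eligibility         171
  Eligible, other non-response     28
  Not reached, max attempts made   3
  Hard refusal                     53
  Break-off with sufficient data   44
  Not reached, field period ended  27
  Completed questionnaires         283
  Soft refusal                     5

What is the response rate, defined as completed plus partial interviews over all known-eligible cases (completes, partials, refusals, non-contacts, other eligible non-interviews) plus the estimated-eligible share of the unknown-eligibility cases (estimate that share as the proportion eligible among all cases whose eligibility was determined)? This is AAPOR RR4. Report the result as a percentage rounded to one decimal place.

56.6%

Refused = 53 + 5 = 58
Never reached = 27 + 3 = 30
Num: 283 + 44 = 327
Eligible (known): 283 + 44 + 58 + 30 + 28 = 443
e = 443 / (443 + 119) = 443 / 562 = 0.7883
Estimated eligible among unknowns: 0.7883 × 171 = 134.80
Denom: 443 + 134.80 = 577.80
RR4 = 327 / 577.80 = 0.5659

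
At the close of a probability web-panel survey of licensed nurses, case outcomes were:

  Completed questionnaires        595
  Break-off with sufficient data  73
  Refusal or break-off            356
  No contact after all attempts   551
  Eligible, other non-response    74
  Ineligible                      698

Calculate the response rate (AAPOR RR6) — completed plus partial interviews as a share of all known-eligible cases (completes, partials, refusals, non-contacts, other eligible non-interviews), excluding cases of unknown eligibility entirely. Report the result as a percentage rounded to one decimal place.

40.5%

Num: 595 + 73 = 668
Denominator: 595 + 73 + 356 + 551 + 74 = 1649
RR6 = 668 / 1649 = 0.4051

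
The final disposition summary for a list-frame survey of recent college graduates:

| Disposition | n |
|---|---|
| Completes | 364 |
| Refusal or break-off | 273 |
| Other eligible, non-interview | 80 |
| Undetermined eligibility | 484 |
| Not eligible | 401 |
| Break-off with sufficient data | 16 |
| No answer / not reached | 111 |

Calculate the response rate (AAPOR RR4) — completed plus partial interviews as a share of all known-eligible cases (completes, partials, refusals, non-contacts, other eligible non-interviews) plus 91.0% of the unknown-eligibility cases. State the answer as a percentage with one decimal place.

Num = 364 + 16 = 380
Eligible (known) = 364 + 16 + 273 + 111 + 80 = 844
e × U = 0.9100 × 484 = 440.44
Base = 844 + 440.44 = 1284.44
RR4 = 380 / 1284.44 = 0.2958

29.6%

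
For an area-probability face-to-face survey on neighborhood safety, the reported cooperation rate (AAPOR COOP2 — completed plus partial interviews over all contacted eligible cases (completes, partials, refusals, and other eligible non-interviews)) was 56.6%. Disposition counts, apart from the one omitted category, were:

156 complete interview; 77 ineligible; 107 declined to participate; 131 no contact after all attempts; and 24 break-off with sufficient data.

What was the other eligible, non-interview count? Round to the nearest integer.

Numerator → 156 + 24 = 180
COOP2 = 180 / D = 0.566
D = 180 / 0.566 = 318.0
Remaining denominator categories sum to 287
other eligible, non-interview = 318.0 − 287 ≈ 31

31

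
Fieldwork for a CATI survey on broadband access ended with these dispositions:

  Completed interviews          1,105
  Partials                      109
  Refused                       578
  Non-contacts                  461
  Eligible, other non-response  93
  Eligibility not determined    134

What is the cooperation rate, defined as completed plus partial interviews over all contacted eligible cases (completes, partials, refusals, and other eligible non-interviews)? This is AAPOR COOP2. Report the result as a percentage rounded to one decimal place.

64.4%

Num: 1105 + 109 = 1214
Base: 1105 + 109 + 578 + 93 = 1885
COOP2 = 1214 / 1885 = 0.6440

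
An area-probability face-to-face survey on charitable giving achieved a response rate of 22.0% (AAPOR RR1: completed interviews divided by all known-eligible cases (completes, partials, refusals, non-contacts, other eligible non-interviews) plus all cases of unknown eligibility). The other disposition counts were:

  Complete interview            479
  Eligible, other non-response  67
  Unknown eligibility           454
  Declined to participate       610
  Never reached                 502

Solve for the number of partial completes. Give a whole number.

RR1 = 479 / D = 0.220
D = 479 / 0.220 = 2177.3
Other denominator terms total 2112
partial completes = 2177.3 − 2112 ≈ 65

65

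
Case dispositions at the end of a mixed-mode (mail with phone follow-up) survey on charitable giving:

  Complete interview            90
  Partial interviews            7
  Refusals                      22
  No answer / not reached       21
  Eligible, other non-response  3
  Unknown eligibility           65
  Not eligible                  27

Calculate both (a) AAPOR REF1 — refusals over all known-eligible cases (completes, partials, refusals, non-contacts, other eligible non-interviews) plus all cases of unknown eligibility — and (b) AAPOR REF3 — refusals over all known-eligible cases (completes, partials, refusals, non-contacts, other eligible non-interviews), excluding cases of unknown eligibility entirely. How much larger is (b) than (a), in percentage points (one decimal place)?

4.8

Top = 22
Denom = 90 + 7 + 22 + 21 + 3 + 65 = 208
REF1 = 22 / 208 = 0.1058
Denom = 90 + 7 + 22 + 21 + 3 = 143
REF3 = 22 / 143 = 0.1538
Difference = 15.38 − 10.58 = 4.80 percentage points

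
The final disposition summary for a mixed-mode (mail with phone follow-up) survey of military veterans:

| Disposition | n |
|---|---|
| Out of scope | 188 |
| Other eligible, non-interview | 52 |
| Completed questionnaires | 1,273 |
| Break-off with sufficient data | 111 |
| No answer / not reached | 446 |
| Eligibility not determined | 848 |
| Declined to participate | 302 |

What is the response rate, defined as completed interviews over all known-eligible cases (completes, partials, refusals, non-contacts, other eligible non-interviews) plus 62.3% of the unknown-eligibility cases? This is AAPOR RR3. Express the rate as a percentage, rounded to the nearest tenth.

46.9%

Top = 1273
Eligible (known) = 1273 + 111 + 302 + 446 + 52 = 2184
Estimated eligible among unknowns = 0.6230 × 848 = 528.30
Base = 2184 + 528.30 = 2712.30
RR3 = 1273 / 2712.30 = 0.4693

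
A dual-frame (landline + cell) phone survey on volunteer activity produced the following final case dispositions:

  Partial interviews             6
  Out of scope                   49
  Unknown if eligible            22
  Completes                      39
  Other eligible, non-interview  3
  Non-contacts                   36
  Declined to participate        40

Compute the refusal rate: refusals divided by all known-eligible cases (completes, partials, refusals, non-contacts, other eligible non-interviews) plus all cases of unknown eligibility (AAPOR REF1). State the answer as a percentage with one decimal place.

27.4%

Numerator: 40
Denominator: 39 + 6 + 40 + 36 + 3 + 22 = 146
REF1 = 40 / 146 = 0.2740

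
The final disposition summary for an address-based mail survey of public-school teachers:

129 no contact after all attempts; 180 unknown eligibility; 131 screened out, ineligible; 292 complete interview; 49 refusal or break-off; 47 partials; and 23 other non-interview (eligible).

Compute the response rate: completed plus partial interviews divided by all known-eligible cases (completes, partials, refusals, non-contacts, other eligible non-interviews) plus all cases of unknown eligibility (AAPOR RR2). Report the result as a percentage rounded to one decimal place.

47.1%

Num = 292 + 47 = 339
Base = 292 + 47 + 49 + 129 + 23 + 180 = 720
RR2 = 339 / 720 = 0.4708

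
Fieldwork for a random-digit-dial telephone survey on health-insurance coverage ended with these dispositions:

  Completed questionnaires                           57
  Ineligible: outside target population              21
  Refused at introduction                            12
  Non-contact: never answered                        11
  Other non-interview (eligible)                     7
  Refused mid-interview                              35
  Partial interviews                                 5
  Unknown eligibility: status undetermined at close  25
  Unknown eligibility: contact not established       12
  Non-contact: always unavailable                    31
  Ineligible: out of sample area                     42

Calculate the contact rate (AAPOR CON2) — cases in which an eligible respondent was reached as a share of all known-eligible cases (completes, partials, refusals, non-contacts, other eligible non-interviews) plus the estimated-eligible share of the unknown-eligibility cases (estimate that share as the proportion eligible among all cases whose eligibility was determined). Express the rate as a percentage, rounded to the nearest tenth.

Refusals = 12 + 35 = 47
No answer / not reached = 11 + 31 = 42
Undetermined eligibility = 12 + 25 = 37
Screened out, ineligible = 21 + 42 = 63
Top: 57 + 5 + 47 + 7 = 116
Known eligible: 57 + 5 + 47 + 42 + 7 = 158
e = 158 / (158 + 63) = 158 / 221 = 0.7149
Eligible share of unknowns: 0.7149 × 37 = 26.45
Denom: 158 + 26.45 = 184.45
CON2 = 116 / 184.45 = 0.6289

62.9%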